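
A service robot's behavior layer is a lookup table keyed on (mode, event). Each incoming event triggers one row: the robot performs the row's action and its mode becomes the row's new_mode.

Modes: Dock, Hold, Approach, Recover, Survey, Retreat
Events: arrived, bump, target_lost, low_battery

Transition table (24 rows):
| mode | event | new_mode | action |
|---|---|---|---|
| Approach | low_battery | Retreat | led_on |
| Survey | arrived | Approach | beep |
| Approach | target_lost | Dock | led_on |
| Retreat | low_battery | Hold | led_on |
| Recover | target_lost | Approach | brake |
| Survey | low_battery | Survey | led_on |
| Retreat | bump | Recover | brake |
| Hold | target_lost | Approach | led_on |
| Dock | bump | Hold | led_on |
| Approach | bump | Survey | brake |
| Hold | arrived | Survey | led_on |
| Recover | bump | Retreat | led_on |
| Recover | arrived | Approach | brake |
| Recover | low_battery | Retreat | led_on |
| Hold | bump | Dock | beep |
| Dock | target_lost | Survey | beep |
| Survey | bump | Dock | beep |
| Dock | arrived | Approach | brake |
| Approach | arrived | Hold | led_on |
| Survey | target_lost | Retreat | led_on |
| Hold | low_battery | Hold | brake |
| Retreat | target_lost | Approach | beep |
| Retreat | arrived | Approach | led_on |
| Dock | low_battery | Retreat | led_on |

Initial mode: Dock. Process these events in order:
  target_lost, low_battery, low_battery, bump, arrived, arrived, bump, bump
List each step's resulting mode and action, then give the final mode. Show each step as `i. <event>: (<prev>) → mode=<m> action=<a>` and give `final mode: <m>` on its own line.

final mode: Hold

1. target_lost: (Dock) → mode=Survey action=beep
2. low_battery: (Survey) → mode=Survey action=led_on
3. low_battery: (Survey) → mode=Survey action=led_on
4. bump: (Survey) → mode=Dock action=beep
5. arrived: (Dock) → mode=Approach action=brake
6. arrived: (Approach) → mode=Hold action=led_on
7. bump: (Hold) → mode=Dock action=beep
8. bump: (Dock) → mode=Hold action=led_on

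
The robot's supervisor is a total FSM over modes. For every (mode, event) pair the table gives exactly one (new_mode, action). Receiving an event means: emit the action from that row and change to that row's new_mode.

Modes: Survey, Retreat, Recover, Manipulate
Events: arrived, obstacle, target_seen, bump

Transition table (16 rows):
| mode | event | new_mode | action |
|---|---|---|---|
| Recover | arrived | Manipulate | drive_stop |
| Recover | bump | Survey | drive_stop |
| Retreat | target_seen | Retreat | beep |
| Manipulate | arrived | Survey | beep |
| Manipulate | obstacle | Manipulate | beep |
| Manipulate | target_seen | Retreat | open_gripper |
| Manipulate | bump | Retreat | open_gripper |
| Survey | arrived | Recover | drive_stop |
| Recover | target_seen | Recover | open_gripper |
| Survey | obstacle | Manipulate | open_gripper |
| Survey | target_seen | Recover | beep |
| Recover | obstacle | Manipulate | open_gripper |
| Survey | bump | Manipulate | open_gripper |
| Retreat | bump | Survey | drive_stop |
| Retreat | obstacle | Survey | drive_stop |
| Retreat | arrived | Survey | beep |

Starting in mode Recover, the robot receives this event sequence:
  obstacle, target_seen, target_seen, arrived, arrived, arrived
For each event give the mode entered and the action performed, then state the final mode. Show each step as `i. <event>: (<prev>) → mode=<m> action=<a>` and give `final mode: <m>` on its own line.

1. obstacle: (Recover) → mode=Manipulate action=open_gripper
2. target_seen: (Manipulate) → mode=Retreat action=open_gripper
3. target_seen: (Retreat) → mode=Retreat action=beep
4. arrived: (Retreat) → mode=Survey action=beep
5. arrived: (Survey) → mode=Recover action=drive_stop
6. arrived: (Recover) → mode=Manipulate action=drive_stop

final mode: Manipulate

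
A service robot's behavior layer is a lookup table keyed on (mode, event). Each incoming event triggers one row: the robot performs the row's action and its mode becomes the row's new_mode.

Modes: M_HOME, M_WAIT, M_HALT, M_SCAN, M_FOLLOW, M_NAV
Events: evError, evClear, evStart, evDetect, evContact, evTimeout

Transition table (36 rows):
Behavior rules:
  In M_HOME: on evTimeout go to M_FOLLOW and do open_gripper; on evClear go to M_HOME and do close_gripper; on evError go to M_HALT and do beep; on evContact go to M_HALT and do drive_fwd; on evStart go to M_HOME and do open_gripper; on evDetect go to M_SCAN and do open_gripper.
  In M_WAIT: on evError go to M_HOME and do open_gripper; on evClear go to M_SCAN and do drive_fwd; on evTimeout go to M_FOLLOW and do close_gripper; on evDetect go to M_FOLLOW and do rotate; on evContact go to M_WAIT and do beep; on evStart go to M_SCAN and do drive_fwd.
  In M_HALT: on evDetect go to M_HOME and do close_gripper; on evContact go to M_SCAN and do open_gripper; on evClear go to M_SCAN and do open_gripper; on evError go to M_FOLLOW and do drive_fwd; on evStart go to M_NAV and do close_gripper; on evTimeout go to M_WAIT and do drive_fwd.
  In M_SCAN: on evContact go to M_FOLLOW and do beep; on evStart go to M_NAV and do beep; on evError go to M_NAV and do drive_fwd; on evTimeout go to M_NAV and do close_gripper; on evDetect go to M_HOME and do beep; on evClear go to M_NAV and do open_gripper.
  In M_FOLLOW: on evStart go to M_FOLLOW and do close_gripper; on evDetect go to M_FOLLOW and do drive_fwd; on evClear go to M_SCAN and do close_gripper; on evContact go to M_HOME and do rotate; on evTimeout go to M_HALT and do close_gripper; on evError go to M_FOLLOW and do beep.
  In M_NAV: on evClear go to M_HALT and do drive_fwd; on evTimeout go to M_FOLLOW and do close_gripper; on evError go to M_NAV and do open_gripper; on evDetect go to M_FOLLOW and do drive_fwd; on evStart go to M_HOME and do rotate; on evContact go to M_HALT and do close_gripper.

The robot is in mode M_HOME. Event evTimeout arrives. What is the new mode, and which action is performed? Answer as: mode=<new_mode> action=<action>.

mode=M_FOLLOW action=open_gripper

current mode = M_HOME; filter table to that mode:
  (M_HOME, evTimeout) → (M_FOLLOW, open_gripper)  ← event matches
  (M_HOME, evClear) → (M_HOME, close_gripper)
  (M_HOME, evError) → (M_HALT, beep)
  (M_HOME, evContact) → (M_HALT, drive_fwd)
  (M_HOME, evStart) → (M_HOME, open_gripper)
  (M_HOME, evDetect) → (M_SCAN, open_gripper)
event = evTimeout selects (M_FOLLOW, open_gripper)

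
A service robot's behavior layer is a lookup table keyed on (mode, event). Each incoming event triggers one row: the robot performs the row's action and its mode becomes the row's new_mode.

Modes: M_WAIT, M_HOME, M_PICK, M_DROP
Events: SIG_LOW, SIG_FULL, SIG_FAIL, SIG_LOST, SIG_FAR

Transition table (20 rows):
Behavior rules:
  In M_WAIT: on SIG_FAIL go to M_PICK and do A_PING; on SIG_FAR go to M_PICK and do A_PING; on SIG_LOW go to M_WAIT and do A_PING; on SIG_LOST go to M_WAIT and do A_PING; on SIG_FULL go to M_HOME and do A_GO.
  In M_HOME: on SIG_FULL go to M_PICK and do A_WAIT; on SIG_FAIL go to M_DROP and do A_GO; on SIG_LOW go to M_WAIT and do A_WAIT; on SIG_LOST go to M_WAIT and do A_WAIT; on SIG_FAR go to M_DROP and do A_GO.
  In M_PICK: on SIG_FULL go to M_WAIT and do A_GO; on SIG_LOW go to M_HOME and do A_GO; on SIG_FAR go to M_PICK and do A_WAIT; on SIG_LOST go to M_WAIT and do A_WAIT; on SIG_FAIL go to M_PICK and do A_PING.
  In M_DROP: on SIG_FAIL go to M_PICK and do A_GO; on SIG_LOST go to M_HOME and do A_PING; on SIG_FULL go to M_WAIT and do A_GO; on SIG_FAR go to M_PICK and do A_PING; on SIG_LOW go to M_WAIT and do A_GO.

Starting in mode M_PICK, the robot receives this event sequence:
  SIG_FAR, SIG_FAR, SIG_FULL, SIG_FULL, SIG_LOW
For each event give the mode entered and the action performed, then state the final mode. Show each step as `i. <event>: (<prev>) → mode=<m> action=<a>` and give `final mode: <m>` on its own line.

1. SIG_FAR: (M_PICK) → mode=M_PICK action=A_WAIT
2. SIG_FAR: (M_PICK) → mode=M_PICK action=A_WAIT
3. SIG_FULL: (M_PICK) → mode=M_WAIT action=A_GO
4. SIG_FULL: (M_WAIT) → mode=M_HOME action=A_GO
5. SIG_LOW: (M_HOME) → mode=M_WAIT action=A_WAIT

final mode: M_WAIT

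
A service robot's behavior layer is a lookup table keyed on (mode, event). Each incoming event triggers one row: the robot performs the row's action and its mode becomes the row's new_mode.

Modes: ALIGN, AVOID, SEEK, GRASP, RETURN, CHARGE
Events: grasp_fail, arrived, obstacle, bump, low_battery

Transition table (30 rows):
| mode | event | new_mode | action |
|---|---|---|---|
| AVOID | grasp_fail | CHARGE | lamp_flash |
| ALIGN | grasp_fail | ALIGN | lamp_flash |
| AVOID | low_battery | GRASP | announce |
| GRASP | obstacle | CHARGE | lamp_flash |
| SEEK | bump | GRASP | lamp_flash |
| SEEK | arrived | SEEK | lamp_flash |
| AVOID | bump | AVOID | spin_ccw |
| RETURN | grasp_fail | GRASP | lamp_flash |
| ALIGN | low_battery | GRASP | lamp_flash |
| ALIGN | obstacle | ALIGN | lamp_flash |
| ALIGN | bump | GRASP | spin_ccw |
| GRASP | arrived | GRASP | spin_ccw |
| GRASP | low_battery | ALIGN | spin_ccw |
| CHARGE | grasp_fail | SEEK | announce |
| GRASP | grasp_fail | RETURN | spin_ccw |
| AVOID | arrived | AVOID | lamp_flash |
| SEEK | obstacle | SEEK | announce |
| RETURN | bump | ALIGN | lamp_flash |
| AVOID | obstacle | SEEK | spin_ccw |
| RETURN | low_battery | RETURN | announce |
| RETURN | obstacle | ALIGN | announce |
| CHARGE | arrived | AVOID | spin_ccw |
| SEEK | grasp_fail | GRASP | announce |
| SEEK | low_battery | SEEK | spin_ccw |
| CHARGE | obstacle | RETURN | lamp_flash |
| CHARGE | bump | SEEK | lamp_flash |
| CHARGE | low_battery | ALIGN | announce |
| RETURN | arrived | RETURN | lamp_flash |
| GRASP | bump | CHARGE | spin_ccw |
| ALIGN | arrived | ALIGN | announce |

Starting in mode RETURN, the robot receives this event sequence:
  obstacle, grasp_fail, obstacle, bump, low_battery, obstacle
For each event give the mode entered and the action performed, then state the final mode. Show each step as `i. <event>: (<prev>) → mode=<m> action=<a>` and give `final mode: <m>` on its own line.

1. obstacle: (RETURN) → mode=ALIGN action=announce
2. grasp_fail: (ALIGN) → mode=ALIGN action=lamp_flash
3. obstacle: (ALIGN) → mode=ALIGN action=lamp_flash
4. bump: (ALIGN) → mode=GRASP action=spin_ccw
5. low_battery: (GRASP) → mode=ALIGN action=spin_ccw
6. obstacle: (ALIGN) → mode=ALIGN action=lamp_flash

final mode: ALIGN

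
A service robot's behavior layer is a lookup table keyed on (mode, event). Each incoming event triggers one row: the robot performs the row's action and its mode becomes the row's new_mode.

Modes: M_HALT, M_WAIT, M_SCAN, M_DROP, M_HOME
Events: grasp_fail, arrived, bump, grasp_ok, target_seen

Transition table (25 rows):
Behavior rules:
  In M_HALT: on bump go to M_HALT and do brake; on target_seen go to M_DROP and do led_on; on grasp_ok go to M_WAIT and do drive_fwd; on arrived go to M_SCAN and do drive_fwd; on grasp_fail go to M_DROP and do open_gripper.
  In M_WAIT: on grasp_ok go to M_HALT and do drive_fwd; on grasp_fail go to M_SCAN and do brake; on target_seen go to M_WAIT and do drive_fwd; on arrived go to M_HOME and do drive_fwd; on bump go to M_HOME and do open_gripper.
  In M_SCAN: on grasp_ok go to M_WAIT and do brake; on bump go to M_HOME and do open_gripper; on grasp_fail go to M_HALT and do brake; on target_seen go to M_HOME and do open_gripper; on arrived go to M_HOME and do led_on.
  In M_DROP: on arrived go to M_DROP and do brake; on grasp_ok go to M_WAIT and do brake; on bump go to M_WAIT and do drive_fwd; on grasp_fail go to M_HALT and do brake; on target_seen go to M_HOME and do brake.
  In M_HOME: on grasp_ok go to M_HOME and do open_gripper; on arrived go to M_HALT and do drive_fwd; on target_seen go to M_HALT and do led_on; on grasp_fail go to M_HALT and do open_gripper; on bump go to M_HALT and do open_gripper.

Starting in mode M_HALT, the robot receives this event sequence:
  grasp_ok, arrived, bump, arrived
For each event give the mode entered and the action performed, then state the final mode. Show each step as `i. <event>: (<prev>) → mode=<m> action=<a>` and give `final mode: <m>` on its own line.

final mode: M_SCAN

1. grasp_ok: (M_HALT) → mode=M_WAIT action=drive_fwd
2. arrived: (M_WAIT) → mode=M_HOME action=drive_fwd
3. bump: (M_HOME) → mode=M_HALT action=open_gripper
4. arrived: (M_HALT) → mode=M_SCAN action=drive_fwd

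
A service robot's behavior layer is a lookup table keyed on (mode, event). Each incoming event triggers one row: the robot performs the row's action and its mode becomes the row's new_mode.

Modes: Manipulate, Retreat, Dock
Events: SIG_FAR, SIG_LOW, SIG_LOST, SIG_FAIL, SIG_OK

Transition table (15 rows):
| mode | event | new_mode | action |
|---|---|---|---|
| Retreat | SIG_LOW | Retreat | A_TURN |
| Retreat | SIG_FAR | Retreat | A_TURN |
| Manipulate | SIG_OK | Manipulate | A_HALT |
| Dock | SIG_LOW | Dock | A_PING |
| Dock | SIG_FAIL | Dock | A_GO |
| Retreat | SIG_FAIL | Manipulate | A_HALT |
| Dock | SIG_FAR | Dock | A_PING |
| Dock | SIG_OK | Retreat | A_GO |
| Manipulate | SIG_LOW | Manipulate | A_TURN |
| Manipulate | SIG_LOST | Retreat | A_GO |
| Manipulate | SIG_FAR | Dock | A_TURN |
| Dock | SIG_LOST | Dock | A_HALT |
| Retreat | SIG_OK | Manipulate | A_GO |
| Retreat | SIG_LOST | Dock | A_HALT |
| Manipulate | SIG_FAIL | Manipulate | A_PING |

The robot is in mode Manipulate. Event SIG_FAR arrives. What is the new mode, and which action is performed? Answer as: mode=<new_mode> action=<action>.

current mode = Manipulate; filter table to that mode:
  (Manipulate, SIG_OK) → (Manipulate, A_HALT)
  (Manipulate, SIG_LOW) → (Manipulate, A_TURN)
  (Manipulate, SIG_LOST) → (Retreat, A_GO)
  (Manipulate, SIG_FAR) → (Dock, A_TURN)  ← event matches
  (Manipulate, SIG_FAIL) → (Manipulate, A_PING)
event = SIG_FAR selects (Dock, A_TURN)

mode=Dock action=A_TURN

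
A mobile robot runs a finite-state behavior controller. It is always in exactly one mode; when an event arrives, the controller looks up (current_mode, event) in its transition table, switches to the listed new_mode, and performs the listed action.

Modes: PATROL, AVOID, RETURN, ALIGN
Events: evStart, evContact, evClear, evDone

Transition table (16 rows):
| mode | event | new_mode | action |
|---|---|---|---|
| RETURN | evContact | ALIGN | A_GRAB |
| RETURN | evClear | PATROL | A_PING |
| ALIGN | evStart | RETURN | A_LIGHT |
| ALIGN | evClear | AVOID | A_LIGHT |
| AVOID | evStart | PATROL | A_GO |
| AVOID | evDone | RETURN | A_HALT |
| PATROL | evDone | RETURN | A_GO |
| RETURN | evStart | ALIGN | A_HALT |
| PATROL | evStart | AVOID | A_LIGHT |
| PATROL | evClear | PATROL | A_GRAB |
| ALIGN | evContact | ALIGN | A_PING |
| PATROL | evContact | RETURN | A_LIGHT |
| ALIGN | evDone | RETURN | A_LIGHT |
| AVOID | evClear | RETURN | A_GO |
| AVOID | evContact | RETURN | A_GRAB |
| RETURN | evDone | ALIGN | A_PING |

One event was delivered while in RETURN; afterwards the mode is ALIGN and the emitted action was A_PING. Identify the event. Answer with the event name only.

try evStart: (RETURN, evStart) → (ALIGN, A_HALT)
try evContact: (RETURN, evContact) → (ALIGN, A_GRAB)
try evClear: (RETURN, evClear) → (PATROL, A_PING)
try evDone: (RETURN, evDone) → (ALIGN, A_PING)  ← matches

evDone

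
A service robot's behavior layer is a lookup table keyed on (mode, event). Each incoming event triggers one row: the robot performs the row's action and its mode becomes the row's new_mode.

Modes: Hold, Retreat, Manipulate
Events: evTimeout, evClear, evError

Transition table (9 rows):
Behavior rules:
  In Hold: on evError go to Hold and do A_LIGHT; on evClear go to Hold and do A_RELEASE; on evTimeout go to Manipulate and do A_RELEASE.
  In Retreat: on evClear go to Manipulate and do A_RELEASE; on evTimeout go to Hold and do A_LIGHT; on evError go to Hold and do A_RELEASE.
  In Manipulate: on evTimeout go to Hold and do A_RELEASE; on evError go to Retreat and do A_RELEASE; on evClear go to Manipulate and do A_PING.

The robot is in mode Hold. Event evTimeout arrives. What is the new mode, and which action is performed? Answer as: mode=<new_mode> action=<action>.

current mode = Hold; filter table to that mode:
  (Hold, evError) → (Hold, A_LIGHT)
  (Hold, evClear) → (Hold, A_RELEASE)
  (Hold, evTimeout) → (Manipulate, A_RELEASE)  ← event matches
event = evTimeout selects (Manipulate, A_RELEASE)

mode=Manipulate action=A_RELEASE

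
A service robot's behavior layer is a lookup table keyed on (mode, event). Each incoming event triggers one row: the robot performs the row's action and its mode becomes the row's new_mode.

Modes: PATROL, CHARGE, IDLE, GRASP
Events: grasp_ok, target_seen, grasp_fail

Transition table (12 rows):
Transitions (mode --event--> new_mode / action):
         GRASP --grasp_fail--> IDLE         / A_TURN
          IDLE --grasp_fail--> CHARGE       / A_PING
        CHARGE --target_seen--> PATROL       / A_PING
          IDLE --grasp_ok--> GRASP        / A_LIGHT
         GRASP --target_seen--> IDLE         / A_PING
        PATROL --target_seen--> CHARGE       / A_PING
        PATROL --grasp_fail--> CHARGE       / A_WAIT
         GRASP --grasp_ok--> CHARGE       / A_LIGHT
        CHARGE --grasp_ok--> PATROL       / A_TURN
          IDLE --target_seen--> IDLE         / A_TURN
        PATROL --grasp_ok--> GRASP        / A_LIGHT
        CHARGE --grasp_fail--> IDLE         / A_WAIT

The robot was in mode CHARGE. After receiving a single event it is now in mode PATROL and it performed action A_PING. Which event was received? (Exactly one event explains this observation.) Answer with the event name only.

try grasp_ok: (CHARGE, grasp_ok) → (PATROL, A_TURN)
try target_seen: (CHARGE, target_seen) → (PATROL, A_PING)  ← matches
try grasp_fail: (CHARGE, grasp_fail) → (IDLE, A_WAIT)

target_seen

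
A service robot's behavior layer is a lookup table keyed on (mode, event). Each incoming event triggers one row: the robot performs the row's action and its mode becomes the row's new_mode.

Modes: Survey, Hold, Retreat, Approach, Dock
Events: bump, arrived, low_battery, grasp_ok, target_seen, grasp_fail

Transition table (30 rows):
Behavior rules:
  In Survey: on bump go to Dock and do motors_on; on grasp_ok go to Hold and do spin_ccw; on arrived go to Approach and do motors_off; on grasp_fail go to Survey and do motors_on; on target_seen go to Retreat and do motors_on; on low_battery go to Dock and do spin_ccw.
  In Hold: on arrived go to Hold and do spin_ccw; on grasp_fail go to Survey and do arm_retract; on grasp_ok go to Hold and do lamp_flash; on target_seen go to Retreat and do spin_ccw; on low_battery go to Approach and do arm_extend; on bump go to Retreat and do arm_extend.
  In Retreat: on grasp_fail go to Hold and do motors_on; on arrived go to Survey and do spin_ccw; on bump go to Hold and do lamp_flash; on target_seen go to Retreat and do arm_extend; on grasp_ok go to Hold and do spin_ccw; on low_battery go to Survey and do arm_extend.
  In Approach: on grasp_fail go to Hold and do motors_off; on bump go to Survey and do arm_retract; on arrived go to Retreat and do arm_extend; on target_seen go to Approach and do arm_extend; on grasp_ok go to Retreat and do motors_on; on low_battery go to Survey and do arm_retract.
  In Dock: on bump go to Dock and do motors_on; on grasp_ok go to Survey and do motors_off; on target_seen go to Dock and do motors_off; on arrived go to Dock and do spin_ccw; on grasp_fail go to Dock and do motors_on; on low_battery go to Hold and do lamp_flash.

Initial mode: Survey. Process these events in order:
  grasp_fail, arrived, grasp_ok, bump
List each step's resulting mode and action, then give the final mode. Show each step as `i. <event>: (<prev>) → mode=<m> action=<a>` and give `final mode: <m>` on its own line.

final mode: Hold

1. grasp_fail: (Survey) → mode=Survey action=motors_on
2. arrived: (Survey) → mode=Approach action=motors_off
3. grasp_ok: (Approach) → mode=Retreat action=motors_on
4. bump: (Retreat) → mode=Hold action=lamp_flash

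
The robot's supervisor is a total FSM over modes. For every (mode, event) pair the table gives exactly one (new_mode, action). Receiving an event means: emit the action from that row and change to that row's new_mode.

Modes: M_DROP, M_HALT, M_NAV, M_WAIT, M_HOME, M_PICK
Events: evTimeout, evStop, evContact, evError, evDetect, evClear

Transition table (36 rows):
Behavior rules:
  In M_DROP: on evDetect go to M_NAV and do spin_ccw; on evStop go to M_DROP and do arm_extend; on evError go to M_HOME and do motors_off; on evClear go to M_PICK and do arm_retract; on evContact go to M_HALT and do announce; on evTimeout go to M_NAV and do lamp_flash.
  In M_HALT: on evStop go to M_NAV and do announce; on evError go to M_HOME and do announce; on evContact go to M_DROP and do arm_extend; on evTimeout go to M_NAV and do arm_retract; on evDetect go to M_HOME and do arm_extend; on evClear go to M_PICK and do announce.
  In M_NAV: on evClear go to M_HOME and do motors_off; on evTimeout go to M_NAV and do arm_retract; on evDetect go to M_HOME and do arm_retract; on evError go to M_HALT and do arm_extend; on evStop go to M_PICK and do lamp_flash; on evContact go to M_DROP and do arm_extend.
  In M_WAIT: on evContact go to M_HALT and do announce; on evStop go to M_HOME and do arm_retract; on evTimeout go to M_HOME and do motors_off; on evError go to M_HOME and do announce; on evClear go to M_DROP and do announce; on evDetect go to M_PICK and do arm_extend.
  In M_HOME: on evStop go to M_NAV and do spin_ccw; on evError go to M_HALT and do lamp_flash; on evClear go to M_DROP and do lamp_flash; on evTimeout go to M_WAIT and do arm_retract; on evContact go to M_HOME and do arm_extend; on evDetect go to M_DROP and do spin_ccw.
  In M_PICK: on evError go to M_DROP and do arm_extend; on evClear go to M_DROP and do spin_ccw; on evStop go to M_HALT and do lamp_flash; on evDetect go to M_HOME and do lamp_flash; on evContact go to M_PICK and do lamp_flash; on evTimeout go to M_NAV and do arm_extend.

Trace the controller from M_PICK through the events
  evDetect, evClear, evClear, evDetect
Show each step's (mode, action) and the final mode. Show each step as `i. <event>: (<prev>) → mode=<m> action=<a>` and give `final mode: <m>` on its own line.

final mode: M_HOME

1. evDetect: (M_PICK) → mode=M_HOME action=lamp_flash
2. evClear: (M_HOME) → mode=M_DROP action=lamp_flash
3. evClear: (M_DROP) → mode=M_PICK action=arm_retract
4. evDetect: (M_PICK) → mode=M_HOME action=lamp_flash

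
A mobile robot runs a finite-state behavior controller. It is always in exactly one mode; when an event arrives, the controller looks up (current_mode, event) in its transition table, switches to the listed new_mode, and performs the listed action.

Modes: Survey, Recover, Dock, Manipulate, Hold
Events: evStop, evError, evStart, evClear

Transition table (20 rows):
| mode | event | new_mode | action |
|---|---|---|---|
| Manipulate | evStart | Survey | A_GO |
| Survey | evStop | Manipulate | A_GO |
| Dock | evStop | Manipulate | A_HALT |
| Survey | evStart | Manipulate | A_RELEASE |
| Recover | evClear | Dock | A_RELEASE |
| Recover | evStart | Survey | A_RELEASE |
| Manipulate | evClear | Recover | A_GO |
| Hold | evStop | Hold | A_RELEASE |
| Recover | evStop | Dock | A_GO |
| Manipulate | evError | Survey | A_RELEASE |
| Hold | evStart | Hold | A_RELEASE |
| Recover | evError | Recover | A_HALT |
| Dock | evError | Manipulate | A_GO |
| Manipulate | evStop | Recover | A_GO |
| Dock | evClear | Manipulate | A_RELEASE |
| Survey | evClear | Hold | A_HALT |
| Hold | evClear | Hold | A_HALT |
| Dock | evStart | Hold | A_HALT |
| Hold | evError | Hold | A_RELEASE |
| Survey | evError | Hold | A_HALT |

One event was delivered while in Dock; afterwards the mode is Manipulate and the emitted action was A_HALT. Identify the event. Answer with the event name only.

try evStop: (Dock, evStop) → (Manipulate, A_HALT)  ← matches
try evError: (Dock, evError) → (Manipulate, A_GO)
try evStart: (Dock, evStart) → (Hold, A_HALT)
try evClear: (Dock, evClear) → (Manipulate, A_RELEASE)

evStop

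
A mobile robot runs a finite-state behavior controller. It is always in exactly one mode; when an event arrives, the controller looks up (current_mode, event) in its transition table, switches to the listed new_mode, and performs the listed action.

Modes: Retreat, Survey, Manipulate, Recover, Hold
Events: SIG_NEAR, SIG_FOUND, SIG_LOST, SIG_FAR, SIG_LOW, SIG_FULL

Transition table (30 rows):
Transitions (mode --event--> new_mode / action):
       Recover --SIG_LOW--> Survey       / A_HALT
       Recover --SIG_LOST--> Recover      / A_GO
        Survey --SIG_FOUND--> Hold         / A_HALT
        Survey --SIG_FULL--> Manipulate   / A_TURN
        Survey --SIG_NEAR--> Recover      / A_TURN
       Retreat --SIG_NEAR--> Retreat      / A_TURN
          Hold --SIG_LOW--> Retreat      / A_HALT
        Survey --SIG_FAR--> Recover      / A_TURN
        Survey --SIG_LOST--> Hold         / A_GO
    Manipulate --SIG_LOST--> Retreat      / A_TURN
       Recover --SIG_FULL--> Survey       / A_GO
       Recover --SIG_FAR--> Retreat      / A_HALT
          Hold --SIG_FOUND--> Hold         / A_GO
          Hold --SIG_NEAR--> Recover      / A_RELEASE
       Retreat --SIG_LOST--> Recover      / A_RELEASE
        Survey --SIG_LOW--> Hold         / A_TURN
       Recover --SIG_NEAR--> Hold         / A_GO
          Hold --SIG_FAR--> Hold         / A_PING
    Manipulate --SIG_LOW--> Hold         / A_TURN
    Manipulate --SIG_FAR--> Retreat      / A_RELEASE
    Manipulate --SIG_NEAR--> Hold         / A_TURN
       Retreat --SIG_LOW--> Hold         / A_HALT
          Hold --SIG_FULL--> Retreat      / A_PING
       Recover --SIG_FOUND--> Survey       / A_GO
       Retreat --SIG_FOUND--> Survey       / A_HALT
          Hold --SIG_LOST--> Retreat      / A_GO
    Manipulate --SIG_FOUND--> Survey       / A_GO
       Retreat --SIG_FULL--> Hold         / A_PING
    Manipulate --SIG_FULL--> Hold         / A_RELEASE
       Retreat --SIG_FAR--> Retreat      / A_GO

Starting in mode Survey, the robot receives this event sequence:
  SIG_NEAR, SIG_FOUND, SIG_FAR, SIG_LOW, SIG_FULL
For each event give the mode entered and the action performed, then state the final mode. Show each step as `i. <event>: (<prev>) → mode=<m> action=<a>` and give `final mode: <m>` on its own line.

final mode: Manipulate

1. SIG_NEAR: (Survey) → mode=Recover action=A_TURN
2. SIG_FOUND: (Recover) → mode=Survey action=A_GO
3. SIG_FAR: (Survey) → mode=Recover action=A_TURN
4. SIG_LOW: (Recover) → mode=Survey action=A_HALT
5. SIG_FULL: (Survey) → mode=Manipulate action=A_TURN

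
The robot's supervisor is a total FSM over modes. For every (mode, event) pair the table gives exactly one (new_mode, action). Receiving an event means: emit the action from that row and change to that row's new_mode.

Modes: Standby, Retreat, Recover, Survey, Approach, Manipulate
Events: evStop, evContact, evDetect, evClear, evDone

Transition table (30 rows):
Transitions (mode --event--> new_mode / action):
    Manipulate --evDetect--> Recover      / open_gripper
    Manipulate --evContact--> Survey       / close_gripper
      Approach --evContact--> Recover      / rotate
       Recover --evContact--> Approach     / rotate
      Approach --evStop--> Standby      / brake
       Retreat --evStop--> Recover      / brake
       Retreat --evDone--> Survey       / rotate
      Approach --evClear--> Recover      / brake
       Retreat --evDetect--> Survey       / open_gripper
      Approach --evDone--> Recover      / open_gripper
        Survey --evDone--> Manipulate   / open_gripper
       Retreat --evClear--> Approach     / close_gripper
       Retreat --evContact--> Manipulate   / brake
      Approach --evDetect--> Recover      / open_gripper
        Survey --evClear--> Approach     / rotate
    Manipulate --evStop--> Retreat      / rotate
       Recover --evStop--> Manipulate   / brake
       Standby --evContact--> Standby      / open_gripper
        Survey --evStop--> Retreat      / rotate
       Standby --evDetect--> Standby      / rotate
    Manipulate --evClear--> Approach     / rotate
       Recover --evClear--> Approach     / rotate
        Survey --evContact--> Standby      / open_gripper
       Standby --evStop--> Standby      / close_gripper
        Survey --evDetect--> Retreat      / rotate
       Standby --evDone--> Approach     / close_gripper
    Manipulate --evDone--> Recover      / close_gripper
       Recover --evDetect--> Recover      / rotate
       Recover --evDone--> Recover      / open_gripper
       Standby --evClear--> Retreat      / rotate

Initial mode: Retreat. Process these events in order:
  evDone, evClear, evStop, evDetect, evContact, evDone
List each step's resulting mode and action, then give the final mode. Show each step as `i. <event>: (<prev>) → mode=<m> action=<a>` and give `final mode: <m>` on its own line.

1. evDone: (Retreat) → mode=Survey action=rotate
2. evClear: (Survey) → mode=Approach action=rotate
3. evStop: (Approach) → mode=Standby action=brake
4. evDetect: (Standby) → mode=Standby action=rotate
5. evContact: (Standby) → mode=Standby action=open_gripper
6. evDone: (Standby) → mode=Approach action=close_gripper

final mode: Approach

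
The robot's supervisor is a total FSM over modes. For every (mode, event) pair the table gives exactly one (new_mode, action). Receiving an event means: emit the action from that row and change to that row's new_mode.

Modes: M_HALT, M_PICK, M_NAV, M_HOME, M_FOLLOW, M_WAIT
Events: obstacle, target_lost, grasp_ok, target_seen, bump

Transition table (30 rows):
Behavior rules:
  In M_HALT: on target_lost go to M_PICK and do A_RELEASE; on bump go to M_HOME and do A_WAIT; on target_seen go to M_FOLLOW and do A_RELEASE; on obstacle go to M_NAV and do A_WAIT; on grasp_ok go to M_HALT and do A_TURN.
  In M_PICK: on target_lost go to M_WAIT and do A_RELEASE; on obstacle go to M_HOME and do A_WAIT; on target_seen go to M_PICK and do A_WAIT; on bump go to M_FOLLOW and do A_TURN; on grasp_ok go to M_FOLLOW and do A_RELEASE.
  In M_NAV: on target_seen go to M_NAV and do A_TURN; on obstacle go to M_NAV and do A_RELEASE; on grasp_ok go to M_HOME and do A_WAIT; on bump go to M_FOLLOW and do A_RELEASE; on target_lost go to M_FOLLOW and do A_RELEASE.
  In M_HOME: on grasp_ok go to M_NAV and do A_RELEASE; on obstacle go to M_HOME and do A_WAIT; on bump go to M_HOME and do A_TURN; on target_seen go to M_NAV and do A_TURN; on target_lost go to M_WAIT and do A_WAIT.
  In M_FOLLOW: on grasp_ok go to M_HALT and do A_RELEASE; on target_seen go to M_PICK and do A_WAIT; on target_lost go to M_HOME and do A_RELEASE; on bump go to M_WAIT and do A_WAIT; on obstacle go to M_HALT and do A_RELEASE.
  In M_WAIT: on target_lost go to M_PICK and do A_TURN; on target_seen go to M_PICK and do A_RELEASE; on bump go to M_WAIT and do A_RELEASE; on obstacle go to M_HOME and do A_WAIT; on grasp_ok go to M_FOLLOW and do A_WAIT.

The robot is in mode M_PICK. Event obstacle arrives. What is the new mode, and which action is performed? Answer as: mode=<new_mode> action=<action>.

mode=M_HOME action=A_WAIT

current mode = M_PICK; filter table to that mode:
  (M_PICK, target_lost) → (M_WAIT, A_RELEASE)
  (M_PICK, obstacle) → (M_HOME, A_WAIT)  ← event matches
  (M_PICK, target_seen) → (M_PICK, A_WAIT)
  (M_PICK, bump) → (M_FOLLOW, A_TURN)
  (M_PICK, grasp_ok) → (M_FOLLOW, A_RELEASE)
event = obstacle selects (M_HOME, A_WAIT)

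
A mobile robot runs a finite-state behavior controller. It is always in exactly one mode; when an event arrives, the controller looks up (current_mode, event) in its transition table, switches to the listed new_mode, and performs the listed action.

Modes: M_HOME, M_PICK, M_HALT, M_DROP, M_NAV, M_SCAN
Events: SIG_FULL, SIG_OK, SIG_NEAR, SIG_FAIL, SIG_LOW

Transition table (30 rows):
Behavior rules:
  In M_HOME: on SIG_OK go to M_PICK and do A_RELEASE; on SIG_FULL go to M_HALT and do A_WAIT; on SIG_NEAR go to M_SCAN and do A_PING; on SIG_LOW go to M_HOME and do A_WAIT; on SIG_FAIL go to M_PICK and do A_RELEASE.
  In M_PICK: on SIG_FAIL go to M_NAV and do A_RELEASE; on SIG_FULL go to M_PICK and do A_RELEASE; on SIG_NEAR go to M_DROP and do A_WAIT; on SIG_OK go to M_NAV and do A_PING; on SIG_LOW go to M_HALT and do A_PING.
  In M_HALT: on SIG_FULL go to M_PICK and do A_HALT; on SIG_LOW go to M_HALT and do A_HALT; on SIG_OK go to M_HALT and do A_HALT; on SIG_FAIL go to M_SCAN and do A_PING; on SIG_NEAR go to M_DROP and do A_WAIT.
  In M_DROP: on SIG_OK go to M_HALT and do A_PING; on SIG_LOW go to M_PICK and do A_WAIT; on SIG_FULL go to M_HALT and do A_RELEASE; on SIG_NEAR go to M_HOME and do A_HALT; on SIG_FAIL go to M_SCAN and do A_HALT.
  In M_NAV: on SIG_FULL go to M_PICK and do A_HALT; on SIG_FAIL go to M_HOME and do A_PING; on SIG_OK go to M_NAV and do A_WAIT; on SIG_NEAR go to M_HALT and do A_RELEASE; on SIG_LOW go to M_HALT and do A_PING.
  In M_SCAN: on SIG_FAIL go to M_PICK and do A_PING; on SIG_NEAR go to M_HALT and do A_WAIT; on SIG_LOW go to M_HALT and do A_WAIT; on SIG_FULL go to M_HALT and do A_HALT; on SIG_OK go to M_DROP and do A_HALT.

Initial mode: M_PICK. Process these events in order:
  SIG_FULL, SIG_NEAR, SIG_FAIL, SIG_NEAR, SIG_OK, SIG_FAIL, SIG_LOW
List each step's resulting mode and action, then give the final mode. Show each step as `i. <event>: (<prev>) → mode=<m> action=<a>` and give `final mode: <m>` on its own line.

1. SIG_FULL: (M_PICK) → mode=M_PICK action=A_RELEASE
2. SIG_NEAR: (M_PICK) → mode=M_DROP action=A_WAIT
3. SIG_FAIL: (M_DROP) → mode=M_SCAN action=A_HALT
4. SIG_NEAR: (M_SCAN) → mode=M_HALT action=A_WAIT
5. SIG_OK: (M_HALT) → mode=M_HALT action=A_HALT
6. SIG_FAIL: (M_HALT) → mode=M_SCAN action=A_PING
7. SIG_LOW: (M_SCAN) → mode=M_HALT action=A_WAIT

final mode: M_HALT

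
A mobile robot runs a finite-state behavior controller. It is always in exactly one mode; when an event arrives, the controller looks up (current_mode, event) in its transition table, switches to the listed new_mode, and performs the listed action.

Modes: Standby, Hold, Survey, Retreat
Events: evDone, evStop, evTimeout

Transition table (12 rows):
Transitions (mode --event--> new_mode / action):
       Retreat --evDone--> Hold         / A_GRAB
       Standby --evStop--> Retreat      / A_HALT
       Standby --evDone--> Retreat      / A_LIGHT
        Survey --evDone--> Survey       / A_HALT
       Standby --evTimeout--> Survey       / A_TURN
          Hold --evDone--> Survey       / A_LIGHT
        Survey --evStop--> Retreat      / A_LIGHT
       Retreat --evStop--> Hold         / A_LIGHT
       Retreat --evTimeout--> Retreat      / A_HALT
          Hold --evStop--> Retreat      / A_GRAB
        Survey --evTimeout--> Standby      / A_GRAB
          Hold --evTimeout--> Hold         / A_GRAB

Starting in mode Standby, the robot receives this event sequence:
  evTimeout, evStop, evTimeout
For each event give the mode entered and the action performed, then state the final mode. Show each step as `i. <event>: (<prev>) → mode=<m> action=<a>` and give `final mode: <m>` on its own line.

final mode: Retreat

1. evTimeout: (Standby) → mode=Survey action=A_TURN
2. evStop: (Survey) → mode=Retreat action=A_LIGHT
3. evTimeout: (Retreat) → mode=Retreat action=A_HALT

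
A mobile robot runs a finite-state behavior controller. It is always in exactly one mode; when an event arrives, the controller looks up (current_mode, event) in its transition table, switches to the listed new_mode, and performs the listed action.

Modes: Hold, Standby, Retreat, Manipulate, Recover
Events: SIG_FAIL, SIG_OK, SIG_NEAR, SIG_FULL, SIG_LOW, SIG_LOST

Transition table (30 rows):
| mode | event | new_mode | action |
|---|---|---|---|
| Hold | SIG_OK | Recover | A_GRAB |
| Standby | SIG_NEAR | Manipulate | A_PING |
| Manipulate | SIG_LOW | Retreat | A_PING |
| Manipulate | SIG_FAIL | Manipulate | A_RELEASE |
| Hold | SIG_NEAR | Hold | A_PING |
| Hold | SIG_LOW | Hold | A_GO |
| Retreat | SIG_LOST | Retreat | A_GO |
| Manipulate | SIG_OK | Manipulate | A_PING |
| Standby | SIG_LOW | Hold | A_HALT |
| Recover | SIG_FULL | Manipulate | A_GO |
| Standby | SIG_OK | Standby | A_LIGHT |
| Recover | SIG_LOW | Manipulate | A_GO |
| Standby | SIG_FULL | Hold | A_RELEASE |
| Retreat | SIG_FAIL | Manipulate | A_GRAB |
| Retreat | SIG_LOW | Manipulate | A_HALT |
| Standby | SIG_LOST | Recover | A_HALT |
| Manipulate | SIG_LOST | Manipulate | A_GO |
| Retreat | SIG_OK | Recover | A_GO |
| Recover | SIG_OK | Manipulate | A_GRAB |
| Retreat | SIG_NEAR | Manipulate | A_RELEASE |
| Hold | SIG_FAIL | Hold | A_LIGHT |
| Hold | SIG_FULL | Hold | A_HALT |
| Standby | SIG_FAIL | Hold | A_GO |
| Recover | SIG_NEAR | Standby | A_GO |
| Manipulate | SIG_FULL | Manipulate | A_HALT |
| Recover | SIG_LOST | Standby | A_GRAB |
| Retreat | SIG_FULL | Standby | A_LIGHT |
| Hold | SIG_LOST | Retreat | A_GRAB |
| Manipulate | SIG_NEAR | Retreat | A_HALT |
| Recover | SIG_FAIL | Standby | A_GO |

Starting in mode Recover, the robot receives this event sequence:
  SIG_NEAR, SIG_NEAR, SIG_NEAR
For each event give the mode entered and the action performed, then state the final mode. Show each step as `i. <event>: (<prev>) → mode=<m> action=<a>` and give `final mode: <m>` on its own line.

final mode: Retreat

1. SIG_NEAR: (Recover) → mode=Standby action=A_GO
2. SIG_NEAR: (Standby) → mode=Manipulate action=A_PING
3. SIG_NEAR: (Manipulate) → mode=Retreat action=A_HALT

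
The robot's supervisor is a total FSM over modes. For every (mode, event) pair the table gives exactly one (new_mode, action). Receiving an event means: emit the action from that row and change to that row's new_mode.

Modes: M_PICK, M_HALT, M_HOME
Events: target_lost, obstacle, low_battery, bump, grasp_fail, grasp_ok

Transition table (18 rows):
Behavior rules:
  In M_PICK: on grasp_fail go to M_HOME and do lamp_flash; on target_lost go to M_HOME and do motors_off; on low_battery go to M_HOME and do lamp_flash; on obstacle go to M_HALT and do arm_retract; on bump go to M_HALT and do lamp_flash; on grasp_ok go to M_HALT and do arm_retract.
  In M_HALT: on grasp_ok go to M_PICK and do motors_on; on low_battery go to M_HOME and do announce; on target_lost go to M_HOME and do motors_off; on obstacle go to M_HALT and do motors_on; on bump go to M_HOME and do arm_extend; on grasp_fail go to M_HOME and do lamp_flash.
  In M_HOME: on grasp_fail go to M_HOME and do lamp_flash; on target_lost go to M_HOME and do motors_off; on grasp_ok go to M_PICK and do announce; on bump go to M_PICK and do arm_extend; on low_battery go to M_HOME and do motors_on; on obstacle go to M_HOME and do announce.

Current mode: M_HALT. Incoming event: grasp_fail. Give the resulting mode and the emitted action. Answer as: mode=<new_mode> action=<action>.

mode=M_HOME action=lamp_flash

current mode = M_HALT; filter table to that mode:
  (M_HALT, grasp_ok) → (M_PICK, motors_on)
  (M_HALT, low_battery) → (M_HOME, announce)
  (M_HALT, target_lost) → (M_HOME, motors_off)
  (M_HALT, obstacle) → (M_HALT, motors_on)
  (M_HALT, bump) → (M_HOME, arm_extend)
  (M_HALT, grasp_fail) → (M_HOME, lamp_flash)  ← event matches
event = grasp_fail selects (M_HOME, lamp_flash)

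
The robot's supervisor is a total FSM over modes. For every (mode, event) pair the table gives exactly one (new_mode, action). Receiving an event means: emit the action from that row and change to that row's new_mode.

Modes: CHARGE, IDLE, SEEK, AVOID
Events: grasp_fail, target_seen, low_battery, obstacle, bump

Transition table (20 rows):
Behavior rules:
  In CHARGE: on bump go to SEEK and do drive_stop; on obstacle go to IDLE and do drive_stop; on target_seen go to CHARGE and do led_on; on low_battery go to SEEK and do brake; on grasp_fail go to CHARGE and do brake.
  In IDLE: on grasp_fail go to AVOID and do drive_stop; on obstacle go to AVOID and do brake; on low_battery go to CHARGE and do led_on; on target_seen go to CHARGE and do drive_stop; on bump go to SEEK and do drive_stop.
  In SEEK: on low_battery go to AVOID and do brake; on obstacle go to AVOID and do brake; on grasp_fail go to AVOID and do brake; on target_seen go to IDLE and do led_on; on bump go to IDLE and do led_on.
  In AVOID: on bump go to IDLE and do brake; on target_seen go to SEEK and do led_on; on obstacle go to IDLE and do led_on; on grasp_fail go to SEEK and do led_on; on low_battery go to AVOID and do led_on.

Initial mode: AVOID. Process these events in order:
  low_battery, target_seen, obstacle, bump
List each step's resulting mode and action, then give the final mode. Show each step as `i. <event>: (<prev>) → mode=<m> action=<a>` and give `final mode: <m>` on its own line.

final mode: IDLE

1. low_battery: (AVOID) → mode=AVOID action=led_on
2. target_seen: (AVOID) → mode=SEEK action=led_on
3. obstacle: (SEEK) → mode=AVOID action=brake
4. bump: (AVOID) → mode=IDLE action=brake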